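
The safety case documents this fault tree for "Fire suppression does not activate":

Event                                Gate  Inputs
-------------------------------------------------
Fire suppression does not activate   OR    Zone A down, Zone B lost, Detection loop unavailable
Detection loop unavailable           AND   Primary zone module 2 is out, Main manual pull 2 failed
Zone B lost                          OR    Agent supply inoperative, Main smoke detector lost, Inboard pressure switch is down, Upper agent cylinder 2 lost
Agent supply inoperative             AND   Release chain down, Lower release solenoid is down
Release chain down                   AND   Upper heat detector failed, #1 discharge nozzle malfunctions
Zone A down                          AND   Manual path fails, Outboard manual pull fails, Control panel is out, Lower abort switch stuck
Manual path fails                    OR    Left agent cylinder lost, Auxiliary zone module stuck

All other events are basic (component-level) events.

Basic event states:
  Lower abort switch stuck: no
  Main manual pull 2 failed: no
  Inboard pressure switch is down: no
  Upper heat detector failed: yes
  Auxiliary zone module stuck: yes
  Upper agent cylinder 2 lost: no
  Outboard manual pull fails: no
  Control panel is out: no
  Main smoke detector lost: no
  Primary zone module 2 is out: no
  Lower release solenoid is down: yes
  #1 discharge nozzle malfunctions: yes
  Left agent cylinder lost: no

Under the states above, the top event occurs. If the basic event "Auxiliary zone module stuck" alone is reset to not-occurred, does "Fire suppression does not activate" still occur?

Counterfactual: set "Auxiliary zone module stuck" to not occurred.
Manual path fails [OR]: Left agent cylinder lost=not, Auxiliary zone module stuck=not → no input occurs → does not occur.
Zone A down [AND]: Manual path fails=not, Outboard manual pull fails=not, Control panel is out=not, Lower abort switch stuck=not → not all inputs occur → does not occur.
Release chain down [AND]: Upper heat detector failed=occurs, #1 discharge nozzle malfunctions=occurs → all inputs occur → occurs.
Agent supply inoperative [AND]: Release chain down=occurs, Lower release solenoid is down=occurs → all inputs occur → occurs.
Zone B lost [OR]: Agent supply inoperative=occurs, Main smoke detector lost=not, Inboard pressure switch is down=not, Upper agent cylinder 2 lost=not → at least one input occurs → occurs.
Detection loop unavailable [AND]: Primary zone module 2 is out=not, Main manual pull 2 failed=not → not all inputs occur → does not occur.
Fire suppression does not activate [OR]: Zone A down=not, Zone B lost=occurs, Detection loop unavailable=not → at least one input occurs → occurs.

Yes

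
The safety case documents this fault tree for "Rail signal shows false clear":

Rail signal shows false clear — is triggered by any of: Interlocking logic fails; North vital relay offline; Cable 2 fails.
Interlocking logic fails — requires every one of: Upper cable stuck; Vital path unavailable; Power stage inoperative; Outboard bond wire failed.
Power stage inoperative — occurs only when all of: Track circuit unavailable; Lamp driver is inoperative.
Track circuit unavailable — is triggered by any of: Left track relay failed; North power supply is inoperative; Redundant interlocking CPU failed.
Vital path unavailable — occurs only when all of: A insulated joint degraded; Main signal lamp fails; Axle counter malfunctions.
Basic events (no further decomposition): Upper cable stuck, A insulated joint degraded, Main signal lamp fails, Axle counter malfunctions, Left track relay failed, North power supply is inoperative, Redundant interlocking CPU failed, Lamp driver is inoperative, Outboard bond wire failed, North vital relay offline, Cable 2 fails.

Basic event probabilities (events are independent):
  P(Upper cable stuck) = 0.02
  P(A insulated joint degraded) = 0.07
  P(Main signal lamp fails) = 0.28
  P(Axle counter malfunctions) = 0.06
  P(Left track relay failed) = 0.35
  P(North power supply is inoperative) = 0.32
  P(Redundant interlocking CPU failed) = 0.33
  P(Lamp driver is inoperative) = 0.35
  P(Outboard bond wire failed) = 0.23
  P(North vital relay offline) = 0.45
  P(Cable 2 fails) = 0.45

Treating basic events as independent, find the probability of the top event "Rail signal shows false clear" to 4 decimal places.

P(Vital path unavailable) [AND] = 0.07 × 0.28 × 0.06 = 0.001176
P(Track circuit unavailable) [OR] = 1 − (1−0.35) × (1−0.32) × (1−0.33) = 0.703860
P(Power stage inoperative) [AND] = 0.703860 × 0.35 = 0.246351
P(Interlocking logic fails) [AND] = 0.02 × 0.001176 × 0.246351 × 0.23 = 0.000001
P(Rail signal shows false clear) [OR] = 1 − (1−0.000001) × (1−0.45) × (1−0.45) = 0.697500
Rounded to 4 decimal places: P(Rail signal shows false clear) ≈ 0.6975.

0.6975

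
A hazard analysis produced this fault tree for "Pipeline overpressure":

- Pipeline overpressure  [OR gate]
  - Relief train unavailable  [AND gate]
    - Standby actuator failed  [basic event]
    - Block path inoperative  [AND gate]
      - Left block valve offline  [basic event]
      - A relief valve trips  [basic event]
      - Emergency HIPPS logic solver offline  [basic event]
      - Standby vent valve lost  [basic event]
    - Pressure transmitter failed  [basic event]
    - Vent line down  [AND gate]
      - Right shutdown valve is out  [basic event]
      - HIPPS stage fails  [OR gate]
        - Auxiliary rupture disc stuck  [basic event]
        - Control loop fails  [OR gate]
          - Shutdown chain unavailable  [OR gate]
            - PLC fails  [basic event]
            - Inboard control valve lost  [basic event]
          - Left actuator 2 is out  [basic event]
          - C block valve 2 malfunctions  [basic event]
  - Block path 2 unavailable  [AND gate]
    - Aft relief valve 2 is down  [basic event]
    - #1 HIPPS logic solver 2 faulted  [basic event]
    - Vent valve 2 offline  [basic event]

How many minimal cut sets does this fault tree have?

Block path inoperative [AND]: one cut set from each child combined → 1 × 1 × 1 × 1 = 1 cut set(s).
Shutdown chain unavailable [OR]: union of children's cut sets → 2 cut set(s).
Control loop fails [OR]: union of children's cut sets → 4 cut set(s).
HIPPS stage fails [OR]: union of children's cut sets → 5 cut set(s).
Vent line down [AND]: one cut set from each child combined → 1 × 5 = 5 cut set(s).
Relief train unavailable [AND]: one cut set from each child combined → 1 × 1 × 1 × 5 = 5 cut set(s).
Block path 2 unavailable [AND]: one cut set from each child combined → 1 × 1 × 1 = 1 cut set(s).
Pipeline overpressure [OR]: union of children's cut sets → 6 cut set(s).
Minimal cut sets: {A relief valve trips, Auxiliary rupture disc stuck, Emergency HIPPS logic solver offline, Left block valve offline, Pressure transmitter failed, Right shutdown valve is out, Standby actuator failed, Standby vent valve lost}; {A relief valve trips, Emergency HIPPS logic solver offline, Left block valve offline, PLC fails, Pressure transmitter failed, Right shutdown valve is out, Standby actuator failed, Standby vent valve lost}; {A relief valve trips, Emergency HIPPS logic solver offline, Inboard control valve lost, Left block valve offline, Pressure transmitter failed, Right shutdown valve is out, Standby actuator failed, Standby vent valve lost}; {A relief valve trips, Emergency HIPPS logic solver offline, Left actuator 2 is out, Left block valve offline, Pressure transmitter failed, Right shutdown valve is out, Standby actuator failed, Standby vent valve lost}; {A relief valve trips, C block valve 2 malfunctions, Emergency HIPPS logic solver offline, Left block valve offline, Pressure transmitter failed, Right shutdown valve is out, Standby actuator failed, Standby vent valve lost}; {#1 HIPPS logic solver 2 faulted, Aft relief valve 2 is down, Vent valve 2 offline}.

6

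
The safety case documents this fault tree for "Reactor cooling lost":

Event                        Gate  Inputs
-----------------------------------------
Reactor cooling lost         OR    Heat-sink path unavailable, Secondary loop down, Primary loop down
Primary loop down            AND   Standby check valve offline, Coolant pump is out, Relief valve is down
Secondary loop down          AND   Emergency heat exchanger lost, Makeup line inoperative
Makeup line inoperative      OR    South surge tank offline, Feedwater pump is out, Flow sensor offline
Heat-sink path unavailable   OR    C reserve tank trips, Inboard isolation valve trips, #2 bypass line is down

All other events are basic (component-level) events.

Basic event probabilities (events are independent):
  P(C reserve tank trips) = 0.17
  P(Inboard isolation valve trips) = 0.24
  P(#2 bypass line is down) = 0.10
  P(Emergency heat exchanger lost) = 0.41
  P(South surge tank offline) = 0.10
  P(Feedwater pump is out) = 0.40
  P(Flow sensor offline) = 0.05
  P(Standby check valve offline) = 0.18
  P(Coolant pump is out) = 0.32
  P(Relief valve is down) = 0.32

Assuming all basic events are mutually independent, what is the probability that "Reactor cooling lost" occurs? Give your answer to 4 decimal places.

P(Heat-sink path unavailable) [OR] = 1 − (1−0.17) × (1−0.24) × (1−0.10) = 0.432280
P(Makeup line inoperative) [OR] = 1 − (1−0.10) × (1−0.40) × (1−0.05) = 0.487000
P(Secondary loop down) [AND] = 0.41 × 0.487000 = 0.199670
P(Primary loop down) [AND] = 0.18 × 0.32 × 0.32 = 0.018432
P(Reactor cooling lost) [OR] = 1 − (1−0.432280) × (1−0.199670) × (1−0.018432) = 0.554011
Rounded to 4 decimal places: P(Reactor cooling lost) ≈ 0.5540.

0.5540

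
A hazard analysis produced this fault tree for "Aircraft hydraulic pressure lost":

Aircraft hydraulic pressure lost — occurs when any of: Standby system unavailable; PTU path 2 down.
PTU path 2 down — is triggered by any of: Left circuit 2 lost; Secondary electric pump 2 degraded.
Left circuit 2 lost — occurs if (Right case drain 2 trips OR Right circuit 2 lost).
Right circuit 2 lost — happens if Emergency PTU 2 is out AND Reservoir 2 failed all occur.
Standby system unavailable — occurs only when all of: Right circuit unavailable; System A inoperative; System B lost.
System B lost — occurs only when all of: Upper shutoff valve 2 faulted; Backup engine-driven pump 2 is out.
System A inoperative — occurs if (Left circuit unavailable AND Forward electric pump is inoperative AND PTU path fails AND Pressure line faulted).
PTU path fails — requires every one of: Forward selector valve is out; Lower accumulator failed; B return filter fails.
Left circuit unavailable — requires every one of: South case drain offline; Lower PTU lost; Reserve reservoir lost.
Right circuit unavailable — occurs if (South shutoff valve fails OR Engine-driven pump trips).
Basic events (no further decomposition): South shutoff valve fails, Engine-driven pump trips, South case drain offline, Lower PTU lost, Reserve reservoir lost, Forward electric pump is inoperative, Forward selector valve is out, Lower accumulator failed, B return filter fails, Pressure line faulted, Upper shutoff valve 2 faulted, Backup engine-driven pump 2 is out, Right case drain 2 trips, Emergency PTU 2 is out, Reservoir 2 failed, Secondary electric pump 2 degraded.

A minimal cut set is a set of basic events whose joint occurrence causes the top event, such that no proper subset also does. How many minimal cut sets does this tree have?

Right circuit unavailable [OR]: union of children's cut sets → 2 cut set(s).
Left circuit unavailable [AND]: one cut set from each child combined → 1 × 1 × 1 = 1 cut set(s).
PTU path fails [AND]: one cut set from each child combined → 1 × 1 × 1 = 1 cut set(s).
System A inoperative [AND]: one cut set from each child combined → 1 × 1 × 1 × 1 = 1 cut set(s).
System B lost [AND]: one cut set from each child combined → 1 × 1 = 1 cut set(s).
Standby system unavailable [AND]: one cut set from each child combined → 2 × 1 × 1 = 2 cut set(s).
Right circuit 2 lost [AND]: one cut set from each child combined → 1 × 1 = 1 cut set(s).
Left circuit 2 lost [OR]: union of children's cut sets → 2 cut set(s).
PTU path 2 down [OR]: union of children's cut sets → 3 cut set(s).
Aircraft hydraulic pressure lost [OR]: union of children's cut sets → 5 cut set(s).
Minimal cut sets: {B return filter fails, Backup engine-driven pump 2 is out, Forward electric pump is inoperative, Forward selector valve is out, Lower PTU lost, Lower accumulator failed, Pressure line faulted, Reserve reservoir lost, South case drain offline, South shutoff valve fails, Upper shutoff valve 2 faulted}; {B return filter fails, Backup engine-driven pump 2 is out, Engine-driven pump trips, Forward electric pump is inoperative, Forward selector valve is out, Lower PTU lost, Lower accumulator failed, Pressure line faulted, Reserve reservoir lost, South case drain offline, Upper shutoff valve 2 faulted}; {Right case drain 2 trips}; {Emergency PTU 2 is out, Reservoir 2 failed}; {Secondary electric pump 2 degraded}.

5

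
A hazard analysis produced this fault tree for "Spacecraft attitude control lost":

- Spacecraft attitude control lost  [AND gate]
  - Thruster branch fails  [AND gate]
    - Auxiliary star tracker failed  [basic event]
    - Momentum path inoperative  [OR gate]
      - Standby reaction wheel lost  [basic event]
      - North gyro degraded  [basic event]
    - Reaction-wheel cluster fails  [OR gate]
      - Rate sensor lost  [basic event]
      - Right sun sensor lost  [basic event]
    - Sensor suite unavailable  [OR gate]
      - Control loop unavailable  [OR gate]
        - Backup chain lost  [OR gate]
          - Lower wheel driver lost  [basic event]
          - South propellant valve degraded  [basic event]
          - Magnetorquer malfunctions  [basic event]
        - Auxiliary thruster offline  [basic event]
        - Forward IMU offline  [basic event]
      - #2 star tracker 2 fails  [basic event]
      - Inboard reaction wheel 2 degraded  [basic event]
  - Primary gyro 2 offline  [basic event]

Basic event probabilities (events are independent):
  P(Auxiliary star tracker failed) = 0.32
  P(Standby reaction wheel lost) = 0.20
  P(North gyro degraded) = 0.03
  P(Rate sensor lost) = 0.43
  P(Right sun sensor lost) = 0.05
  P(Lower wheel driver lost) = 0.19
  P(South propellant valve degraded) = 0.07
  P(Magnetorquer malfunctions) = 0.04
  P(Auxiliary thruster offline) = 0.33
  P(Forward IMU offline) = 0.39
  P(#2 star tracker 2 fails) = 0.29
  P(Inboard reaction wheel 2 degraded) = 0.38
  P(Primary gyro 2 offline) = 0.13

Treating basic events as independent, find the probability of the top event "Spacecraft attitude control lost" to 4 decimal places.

P(Momentum path inoperative) [OR] = 1 − (1−0.20) × (1−0.03) = 0.224000
P(Reaction-wheel cluster fails) [OR] = 1 − (1−0.43) × (1−0.05) = 0.458500
P(Backup chain lost) [OR] = 1 − (1−0.19) × (1−0.07) × (1−0.04) = 0.276832
P(Control loop unavailable) [OR] = 1 − (1−0.276832) × (1−0.33) × (1−0.39) = 0.704441
P(Sensor suite unavailable) [OR] = 1 − (1−0.704441) × (1−0.29) × (1−0.38) = 0.869895
P(Thruster branch fails) [AND] = 0.32 × 0.224000 × 0.458500 × 0.869895 = 0.028589
P(Spacecraft attitude control lost) [AND] = 0.028589 × 0.13 = 0.003717
Rounded to 4 decimal places: P(Spacecraft attitude control lost) ≈ 0.0037.

0.0037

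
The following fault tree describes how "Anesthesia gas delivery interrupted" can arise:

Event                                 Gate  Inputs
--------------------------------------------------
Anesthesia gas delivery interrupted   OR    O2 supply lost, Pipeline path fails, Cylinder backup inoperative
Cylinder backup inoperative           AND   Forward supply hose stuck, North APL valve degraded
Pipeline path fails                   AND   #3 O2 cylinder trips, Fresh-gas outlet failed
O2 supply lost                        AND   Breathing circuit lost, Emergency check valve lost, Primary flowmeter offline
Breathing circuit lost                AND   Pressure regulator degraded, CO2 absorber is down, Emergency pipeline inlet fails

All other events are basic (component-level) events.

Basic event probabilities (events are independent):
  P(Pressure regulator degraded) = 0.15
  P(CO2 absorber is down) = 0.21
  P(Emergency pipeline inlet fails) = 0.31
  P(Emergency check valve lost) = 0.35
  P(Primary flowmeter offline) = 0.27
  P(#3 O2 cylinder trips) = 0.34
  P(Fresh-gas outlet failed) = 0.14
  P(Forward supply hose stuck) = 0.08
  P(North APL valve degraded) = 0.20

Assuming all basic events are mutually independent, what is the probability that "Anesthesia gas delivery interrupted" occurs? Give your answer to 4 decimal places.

P(Breathing circuit lost) [AND] = 0.15 × 0.21 × 0.31 = 0.009765
P(O2 supply lost) [AND] = 0.009765 × 0.35 × 0.27 = 0.000923
P(Pipeline path fails) [AND] = 0.34 × 0.14 = 0.047600
P(Cylinder backup inoperative) [AND] = 0.08 × 0.20 = 0.016000
P(Anesthesia gas delivery interrupted) [OR] = 1 − (1−0.000923) × (1−0.047600) × (1−0.016000) = 0.063703
Rounded to 4 decimal places: P(Anesthesia gas delivery interrupted) ≈ 0.0637.

0.0637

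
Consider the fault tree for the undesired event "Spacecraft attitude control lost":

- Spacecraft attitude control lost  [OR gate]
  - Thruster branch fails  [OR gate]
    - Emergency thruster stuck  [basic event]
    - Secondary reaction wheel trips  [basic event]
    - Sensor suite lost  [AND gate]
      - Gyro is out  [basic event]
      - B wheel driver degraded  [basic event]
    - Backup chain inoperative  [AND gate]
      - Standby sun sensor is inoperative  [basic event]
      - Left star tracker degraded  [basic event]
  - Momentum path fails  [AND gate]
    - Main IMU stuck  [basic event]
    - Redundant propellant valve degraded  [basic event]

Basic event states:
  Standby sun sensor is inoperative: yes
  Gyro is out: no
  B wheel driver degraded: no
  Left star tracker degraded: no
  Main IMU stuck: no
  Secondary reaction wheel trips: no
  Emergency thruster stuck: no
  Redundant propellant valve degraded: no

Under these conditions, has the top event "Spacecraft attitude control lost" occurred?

No

Sensor suite lost [AND]: Gyro is out=not, B wheel driver degraded=not → not all inputs occur → does not occur.
Backup chain inoperative [AND]: Standby sun sensor is inoperative=occurs, Left star tracker degraded=not → not all inputs occur → does not occur.
Thruster branch fails [OR]: Emergency thruster stuck=not, Secondary reaction wheel trips=not, Sensor suite lost=not, Backup chain inoperative=not → no input occurs → does not occur.
Momentum path fails [AND]: Main IMU stuck=not, Redundant propellant valve degraded=not → not all inputs occur → does not occur.
Spacecraft attitude control lost [OR]: Thruster branch fails=not, Momentum path fails=not → no input occurs → does not occur.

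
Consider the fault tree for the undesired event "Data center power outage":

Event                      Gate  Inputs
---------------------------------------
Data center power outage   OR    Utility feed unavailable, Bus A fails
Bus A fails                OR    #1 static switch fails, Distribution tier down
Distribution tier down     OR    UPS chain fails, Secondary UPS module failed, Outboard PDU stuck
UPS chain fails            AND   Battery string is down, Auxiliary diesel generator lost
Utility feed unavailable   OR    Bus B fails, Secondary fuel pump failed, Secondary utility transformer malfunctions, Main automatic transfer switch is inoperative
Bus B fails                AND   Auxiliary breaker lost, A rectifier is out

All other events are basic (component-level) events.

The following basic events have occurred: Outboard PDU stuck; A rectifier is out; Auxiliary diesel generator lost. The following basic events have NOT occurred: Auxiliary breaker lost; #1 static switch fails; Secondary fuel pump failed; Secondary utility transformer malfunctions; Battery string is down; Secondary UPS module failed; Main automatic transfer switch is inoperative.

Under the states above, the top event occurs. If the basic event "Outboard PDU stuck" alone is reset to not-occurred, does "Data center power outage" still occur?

Counterfactual: set "Outboard PDU stuck" to not occurred.
Bus B fails [AND]: Auxiliary breaker lost=not, A rectifier is out=occurs → not all inputs occur → does not occur.
Utility feed unavailable [OR]: Bus B fails=not, Secondary fuel pump failed=not, Secondary utility transformer malfunctions=not, Main automatic transfer switch is inoperative=not → no input occurs → does not occur.
UPS chain fails [AND]: Battery string is down=not, Auxiliary diesel generator lost=occurs → not all inputs occur → does not occur.
Distribution tier down [OR]: UPS chain fails=not, Secondary UPS module failed=not, Outboard PDU stuck=not → no input occurs → does not occur.
Bus A fails [OR]: #1 static switch fails=not, Distribution tier down=not → no input occurs → does not occur.
Data center power outage [OR]: Utility feed unavailable=not, Bus A fails=not → no input occurs → does not occur.

No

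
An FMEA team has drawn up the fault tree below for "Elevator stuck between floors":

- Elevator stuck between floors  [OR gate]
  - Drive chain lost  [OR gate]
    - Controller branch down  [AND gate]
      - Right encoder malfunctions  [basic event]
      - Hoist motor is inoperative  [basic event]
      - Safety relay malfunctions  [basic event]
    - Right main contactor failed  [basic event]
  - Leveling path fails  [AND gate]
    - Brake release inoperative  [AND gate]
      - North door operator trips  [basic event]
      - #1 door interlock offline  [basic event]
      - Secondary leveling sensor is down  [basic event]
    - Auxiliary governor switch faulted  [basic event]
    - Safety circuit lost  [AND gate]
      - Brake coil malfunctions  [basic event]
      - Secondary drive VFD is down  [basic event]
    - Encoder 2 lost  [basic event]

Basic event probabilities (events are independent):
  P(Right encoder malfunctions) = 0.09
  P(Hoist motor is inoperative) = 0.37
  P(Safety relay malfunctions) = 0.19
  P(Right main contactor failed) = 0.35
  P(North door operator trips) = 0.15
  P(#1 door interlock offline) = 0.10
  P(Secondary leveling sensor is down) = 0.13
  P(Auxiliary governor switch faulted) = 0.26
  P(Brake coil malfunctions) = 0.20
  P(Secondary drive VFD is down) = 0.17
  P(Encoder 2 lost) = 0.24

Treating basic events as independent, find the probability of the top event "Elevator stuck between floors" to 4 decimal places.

P(Controller branch down) [AND] = 0.09 × 0.37 × 0.19 = 0.006327
P(Drive chain lost) [OR] = 1 − (1−0.006327) × (1−0.35) = 0.354113
P(Brake release inoperative) [AND] = 0.15 × 0.10 × 0.13 = 0.001950
P(Safety circuit lost) [AND] = 0.20 × 0.17 = 0.034000
P(Leveling path fails) [AND] = 0.001950 × 0.26 × 0.034000 × 0.24 = 0.000004
P(Elevator stuck between floors) [OR] = 1 − (1−0.354113) × (1−0.000004) = 0.354116
Rounded to 4 decimal places: P(Elevator stuck between floors) ≈ 0.3541.

0.3541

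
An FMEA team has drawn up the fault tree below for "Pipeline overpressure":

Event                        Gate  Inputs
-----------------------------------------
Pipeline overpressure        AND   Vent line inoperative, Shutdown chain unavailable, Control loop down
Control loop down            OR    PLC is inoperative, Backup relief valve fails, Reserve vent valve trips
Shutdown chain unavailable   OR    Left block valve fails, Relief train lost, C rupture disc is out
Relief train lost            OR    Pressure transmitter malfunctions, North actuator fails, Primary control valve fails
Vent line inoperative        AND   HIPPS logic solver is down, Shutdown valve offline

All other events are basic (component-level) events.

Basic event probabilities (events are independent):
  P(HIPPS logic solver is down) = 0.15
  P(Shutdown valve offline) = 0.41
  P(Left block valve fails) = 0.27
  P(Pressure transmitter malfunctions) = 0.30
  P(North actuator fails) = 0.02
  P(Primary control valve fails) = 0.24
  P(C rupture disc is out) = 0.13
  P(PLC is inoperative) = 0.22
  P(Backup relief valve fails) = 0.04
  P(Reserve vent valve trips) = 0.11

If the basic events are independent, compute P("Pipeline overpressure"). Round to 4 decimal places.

P(Vent line inoperative) [AND] = 0.15 × 0.41 = 0.061500
P(Relief train lost) [OR] = 1 − (1−0.30) × (1−0.02) × (1−0.24) = 0.478640
P(Shutdown chain unavailable) [OR] = 1 − (1−0.27) × (1−0.478640) × (1−0.13) = 0.668884
P(Control loop down) [OR] = 1 − (1−0.22) × (1−0.04) × (1−0.11) = 0.333568
P(Pipeline overpressure) [AND] = 0.061500 × 0.668884 × 0.333568 = 0.013722
Rounded to 4 decimal places: P(Pipeline overpressure) ≈ 0.0137.

0.0137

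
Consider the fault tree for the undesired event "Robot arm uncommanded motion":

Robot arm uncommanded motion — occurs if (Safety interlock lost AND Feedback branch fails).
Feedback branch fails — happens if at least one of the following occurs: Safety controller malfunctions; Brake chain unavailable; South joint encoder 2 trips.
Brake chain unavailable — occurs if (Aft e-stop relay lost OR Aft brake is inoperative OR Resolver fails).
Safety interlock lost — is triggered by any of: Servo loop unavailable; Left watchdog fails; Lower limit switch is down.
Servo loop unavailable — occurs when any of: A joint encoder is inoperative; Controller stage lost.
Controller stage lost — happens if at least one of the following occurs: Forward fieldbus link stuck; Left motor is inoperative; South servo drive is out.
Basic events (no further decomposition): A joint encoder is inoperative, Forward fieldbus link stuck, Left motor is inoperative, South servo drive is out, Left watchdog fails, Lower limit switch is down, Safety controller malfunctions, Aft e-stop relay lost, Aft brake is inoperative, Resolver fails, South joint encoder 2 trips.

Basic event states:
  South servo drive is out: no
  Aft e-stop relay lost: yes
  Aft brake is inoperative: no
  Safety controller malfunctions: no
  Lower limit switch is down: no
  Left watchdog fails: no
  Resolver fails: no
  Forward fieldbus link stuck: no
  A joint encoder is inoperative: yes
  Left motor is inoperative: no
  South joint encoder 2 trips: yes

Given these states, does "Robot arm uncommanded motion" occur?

Controller stage lost [OR]: Forward fieldbus link stuck=not, Left motor is inoperative=not, South servo drive is out=not → no input occurs → does not occur.
Servo loop unavailable [OR]: A joint encoder is inoperative=occurs, Controller stage lost=not → at least one input occurs → occurs.
Safety interlock lost [OR]: Servo loop unavailable=occurs, Left watchdog fails=not, Lower limit switch is down=not → at least one input occurs → occurs.
Brake chain unavailable [OR]: Aft e-stop relay lost=occurs, Aft brake is inoperative=not, Resolver fails=not → at least one input occurs → occurs.
Feedback branch fails [OR]: Safety controller malfunctions=not, Brake chain unavailable=occurs, South joint encoder 2 trips=occurs → at least one input occurs → occurs.
Robot arm uncommanded motion [AND]: Safety interlock lost=occurs, Feedback branch fails=occurs → all inputs occur → occurs.

Yes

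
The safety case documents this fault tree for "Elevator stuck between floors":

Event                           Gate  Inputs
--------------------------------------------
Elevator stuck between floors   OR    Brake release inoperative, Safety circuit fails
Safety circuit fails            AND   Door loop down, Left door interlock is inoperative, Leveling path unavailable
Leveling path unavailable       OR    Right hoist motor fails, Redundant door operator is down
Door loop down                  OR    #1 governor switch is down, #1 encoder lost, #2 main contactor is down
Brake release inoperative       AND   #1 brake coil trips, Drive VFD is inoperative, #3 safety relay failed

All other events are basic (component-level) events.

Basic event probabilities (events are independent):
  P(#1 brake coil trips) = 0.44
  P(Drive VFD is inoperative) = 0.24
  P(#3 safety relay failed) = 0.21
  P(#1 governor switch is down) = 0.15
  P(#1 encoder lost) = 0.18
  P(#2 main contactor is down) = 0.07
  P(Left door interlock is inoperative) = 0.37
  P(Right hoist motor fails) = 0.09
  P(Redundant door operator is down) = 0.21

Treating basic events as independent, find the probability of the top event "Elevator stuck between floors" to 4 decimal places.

0.0580

P(Brake release inoperative) [AND] = 0.44 × 0.24 × 0.21 = 0.022176
P(Door loop down) [OR] = 1 − (1−0.15) × (1−0.18) × (1−0.07) = 0.351790
P(Leveling path unavailable) [OR] = 1 − (1−0.09) × (1−0.21) = 0.281100
P(Safety circuit fails) [AND] = 0.351790 × 0.37 × 0.281100 = 0.036589
P(Elevator stuck between floors) [OR] = 1 − (1−0.022176) × (1−0.036589) = 0.057954
Rounded to 4 decimal places: P(Elevator stuck between floors) ≈ 0.0580.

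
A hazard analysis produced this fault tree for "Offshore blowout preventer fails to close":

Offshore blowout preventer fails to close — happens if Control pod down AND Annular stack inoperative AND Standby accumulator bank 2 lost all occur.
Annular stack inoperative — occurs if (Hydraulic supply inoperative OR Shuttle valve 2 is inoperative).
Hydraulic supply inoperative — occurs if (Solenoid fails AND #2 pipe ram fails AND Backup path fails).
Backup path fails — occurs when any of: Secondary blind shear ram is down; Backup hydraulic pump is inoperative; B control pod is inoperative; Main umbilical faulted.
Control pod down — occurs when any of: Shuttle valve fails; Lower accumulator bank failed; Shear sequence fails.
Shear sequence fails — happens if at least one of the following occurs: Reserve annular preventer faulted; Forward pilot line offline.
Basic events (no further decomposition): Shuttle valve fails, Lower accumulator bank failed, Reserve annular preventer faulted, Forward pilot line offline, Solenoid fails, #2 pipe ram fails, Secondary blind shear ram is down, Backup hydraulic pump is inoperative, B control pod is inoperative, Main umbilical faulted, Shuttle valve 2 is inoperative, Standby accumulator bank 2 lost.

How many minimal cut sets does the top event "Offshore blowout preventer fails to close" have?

Shear sequence fails [OR]: union of children's cut sets → 2 cut set(s).
Control pod down [OR]: union of children's cut sets → 4 cut set(s).
Backup path fails [OR]: union of children's cut sets → 4 cut set(s).
Hydraulic supply inoperative [AND]: one cut set from each child combined → 1 × 1 × 4 = 4 cut set(s).
Annular stack inoperative [OR]: union of children's cut sets → 5 cut set(s).
Offshore blowout preventer fails to close [AND]: one cut set from each child combined → 4 × 5 × 1 = 20 cut set(s).

20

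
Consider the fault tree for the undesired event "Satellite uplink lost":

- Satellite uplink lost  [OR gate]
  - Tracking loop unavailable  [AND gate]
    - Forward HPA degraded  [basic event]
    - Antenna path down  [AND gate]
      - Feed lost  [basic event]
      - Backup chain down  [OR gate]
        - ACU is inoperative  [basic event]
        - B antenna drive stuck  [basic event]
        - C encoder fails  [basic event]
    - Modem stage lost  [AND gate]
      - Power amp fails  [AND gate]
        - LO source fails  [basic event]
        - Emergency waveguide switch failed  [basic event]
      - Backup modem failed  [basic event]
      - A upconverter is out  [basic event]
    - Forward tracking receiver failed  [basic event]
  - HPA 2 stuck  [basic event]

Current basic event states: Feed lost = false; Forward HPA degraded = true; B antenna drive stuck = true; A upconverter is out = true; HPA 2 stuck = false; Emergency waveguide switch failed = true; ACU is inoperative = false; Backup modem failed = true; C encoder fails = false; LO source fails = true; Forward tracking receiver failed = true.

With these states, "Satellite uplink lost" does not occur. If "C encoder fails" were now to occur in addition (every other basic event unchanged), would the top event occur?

Counterfactual: set "C encoder fails" to occurred.
Backup chain down [OR]: ACU is inoperative=not, B antenna drive stuck=occurs, C encoder fails=occurs → at least one input occurs → occurs.
Antenna path down [AND]: Feed lost=not, Backup chain down=occurs → not all inputs occur → does not occur.
Power amp fails [AND]: LO source fails=occurs, Emergency waveguide switch failed=occurs → all inputs occur → occurs.
Modem stage lost [AND]: Power amp fails=occurs, Backup modem failed=occurs, A upconverter is out=occurs → all inputs occur → occurs.
Tracking loop unavailable [AND]: Forward HPA degraded=occurs, Antenna path down=not, Modem stage lost=occurs, Forward tracking receiver failed=occurs → not all inputs occur → does not occur.
Satellite uplink lost [OR]: Tracking loop unavailable=not, HPA 2 stuck=not → no input occurs → does not occur.

No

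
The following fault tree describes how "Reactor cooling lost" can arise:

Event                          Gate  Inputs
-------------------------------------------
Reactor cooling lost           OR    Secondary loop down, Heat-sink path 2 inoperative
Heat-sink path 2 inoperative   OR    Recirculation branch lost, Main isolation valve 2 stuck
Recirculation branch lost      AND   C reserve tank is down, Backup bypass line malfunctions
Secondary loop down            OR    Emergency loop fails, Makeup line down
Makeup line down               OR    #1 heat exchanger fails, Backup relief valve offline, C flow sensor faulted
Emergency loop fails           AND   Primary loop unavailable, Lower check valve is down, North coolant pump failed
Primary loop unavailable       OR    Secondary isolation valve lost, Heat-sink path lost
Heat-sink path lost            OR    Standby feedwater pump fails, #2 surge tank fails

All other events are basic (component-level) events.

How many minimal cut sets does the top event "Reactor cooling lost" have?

8

Heat-sink path lost [OR]: union of children's cut sets → 2 cut set(s).
Primary loop unavailable [OR]: union of children's cut sets → 3 cut set(s).
Emergency loop fails [AND]: one cut set from each child combined → 3 × 1 × 1 = 3 cut set(s).
Makeup line down [OR]: union of children's cut sets → 3 cut set(s).
Secondary loop down [OR]: union of children's cut sets → 6 cut set(s).
Recirculation branch lost [AND]: one cut set from each child combined → 1 × 1 = 1 cut set(s).
Heat-sink path 2 inoperative [OR]: union of children's cut sets → 2 cut set(s).
Reactor cooling lost [OR]: union of children's cut sets → 8 cut set(s).
Minimal cut sets: {Lower check valve is down, North coolant pump failed, Secondary isolation valve lost}; {Lower check valve is down, North coolant pump failed, Standby feedwater pump fails}; {#2 surge tank fails, Lower check valve is down, North coolant pump failed}; {#1 heat exchanger fails}; {Backup relief valve offline}; {C flow sensor faulted}; {Backup bypass line malfunctions, C reserve tank is down}; {Main isolation valve 2 stuck}.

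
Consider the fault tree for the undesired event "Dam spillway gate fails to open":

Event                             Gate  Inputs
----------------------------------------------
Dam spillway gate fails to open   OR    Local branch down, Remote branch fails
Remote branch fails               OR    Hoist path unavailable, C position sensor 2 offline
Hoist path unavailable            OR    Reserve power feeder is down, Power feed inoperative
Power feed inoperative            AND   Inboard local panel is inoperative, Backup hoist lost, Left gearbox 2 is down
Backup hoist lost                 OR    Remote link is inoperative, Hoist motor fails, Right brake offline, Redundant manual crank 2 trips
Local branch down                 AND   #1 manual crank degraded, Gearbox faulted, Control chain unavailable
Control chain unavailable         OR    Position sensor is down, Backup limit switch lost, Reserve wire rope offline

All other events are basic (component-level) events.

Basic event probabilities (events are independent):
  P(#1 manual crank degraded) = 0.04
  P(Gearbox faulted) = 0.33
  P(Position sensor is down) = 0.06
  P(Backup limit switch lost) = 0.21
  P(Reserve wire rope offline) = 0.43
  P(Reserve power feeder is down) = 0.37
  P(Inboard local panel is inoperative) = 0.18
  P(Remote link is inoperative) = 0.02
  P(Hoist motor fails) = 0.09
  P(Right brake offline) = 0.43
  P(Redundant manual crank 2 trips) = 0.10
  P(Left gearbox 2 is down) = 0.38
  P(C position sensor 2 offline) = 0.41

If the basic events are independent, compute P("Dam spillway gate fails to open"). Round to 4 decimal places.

P(Control chain unavailable) [OR] = 1 − (1−0.06) × (1−0.21) × (1−0.43) = 0.576718
P(Local branch down) [AND] = 0.04 × 0.33 × 0.576718 = 0.007613
P(Backup hoist lost) [OR] = 1 − (1−0.02) × (1−0.09) × (1−0.43) × (1−0.10) = 0.542507
P(Power feed inoperative) [AND] = 0.18 × 0.542507 × 0.38 = 0.037107
P(Hoist path unavailable) [OR] = 1 − (1−0.37) × (1−0.037107) = 0.393377
P(Remote branch fails) [OR] = 1 − (1−0.393377) × (1−0.41) = 0.642092
P(Dam spillway gate fails to open) [OR] = 1 − (1−0.007613) × (1−0.642092) = 0.644817
Rounded to 4 decimal places: P(Dam spillway gate fails to open) ≈ 0.6448.

0.6448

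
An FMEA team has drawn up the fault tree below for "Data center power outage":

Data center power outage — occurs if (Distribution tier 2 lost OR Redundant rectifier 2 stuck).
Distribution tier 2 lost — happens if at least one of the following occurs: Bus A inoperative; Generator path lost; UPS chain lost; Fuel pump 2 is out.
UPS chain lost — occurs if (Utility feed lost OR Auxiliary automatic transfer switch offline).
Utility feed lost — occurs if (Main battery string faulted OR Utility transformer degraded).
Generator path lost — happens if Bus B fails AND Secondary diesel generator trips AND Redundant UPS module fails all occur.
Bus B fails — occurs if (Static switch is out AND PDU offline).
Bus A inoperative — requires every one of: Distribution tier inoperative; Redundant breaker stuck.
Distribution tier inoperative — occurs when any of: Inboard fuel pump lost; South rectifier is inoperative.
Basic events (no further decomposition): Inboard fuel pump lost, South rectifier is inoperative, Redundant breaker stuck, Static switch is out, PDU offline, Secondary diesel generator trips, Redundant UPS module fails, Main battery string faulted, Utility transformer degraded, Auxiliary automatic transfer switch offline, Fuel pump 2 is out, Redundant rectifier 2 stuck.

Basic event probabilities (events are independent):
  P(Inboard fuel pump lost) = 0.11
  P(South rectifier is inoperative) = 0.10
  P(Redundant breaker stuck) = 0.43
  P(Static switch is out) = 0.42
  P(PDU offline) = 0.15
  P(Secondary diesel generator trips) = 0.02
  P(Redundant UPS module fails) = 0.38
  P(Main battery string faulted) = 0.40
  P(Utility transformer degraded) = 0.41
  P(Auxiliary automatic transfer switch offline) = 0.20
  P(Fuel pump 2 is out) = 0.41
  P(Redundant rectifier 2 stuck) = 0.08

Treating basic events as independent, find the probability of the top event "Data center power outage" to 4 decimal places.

0.8595

P(Distribution tier inoperative) [OR] = 1 − (1−0.11) × (1−0.10) = 0.199000
P(Bus A inoperative) [AND] = 0.199000 × 0.43 = 0.085570
P(Bus B fails) [AND] = 0.42 × 0.15 = 0.063000
P(Generator path lost) [AND] = 0.063000 × 0.02 × 0.38 = 0.000479
P(Utility feed lost) [OR] = 1 − (1−0.40) × (1−0.41) = 0.646000
P(UPS chain lost) [OR] = 1 − (1−0.646000) × (1−0.20) = 0.716800
P(Distribution tier 2 lost) [OR] = 1 − (1−0.085570) × (1−0.000479) × (1−0.716800) × (1−0.41) = 0.847283
P(Data center power outage) [OR] = 1 − (1−0.847283) × (1−0.08) = 0.859500
Rounded to 4 decimal places: P(Data center power outage) ≈ 0.8595.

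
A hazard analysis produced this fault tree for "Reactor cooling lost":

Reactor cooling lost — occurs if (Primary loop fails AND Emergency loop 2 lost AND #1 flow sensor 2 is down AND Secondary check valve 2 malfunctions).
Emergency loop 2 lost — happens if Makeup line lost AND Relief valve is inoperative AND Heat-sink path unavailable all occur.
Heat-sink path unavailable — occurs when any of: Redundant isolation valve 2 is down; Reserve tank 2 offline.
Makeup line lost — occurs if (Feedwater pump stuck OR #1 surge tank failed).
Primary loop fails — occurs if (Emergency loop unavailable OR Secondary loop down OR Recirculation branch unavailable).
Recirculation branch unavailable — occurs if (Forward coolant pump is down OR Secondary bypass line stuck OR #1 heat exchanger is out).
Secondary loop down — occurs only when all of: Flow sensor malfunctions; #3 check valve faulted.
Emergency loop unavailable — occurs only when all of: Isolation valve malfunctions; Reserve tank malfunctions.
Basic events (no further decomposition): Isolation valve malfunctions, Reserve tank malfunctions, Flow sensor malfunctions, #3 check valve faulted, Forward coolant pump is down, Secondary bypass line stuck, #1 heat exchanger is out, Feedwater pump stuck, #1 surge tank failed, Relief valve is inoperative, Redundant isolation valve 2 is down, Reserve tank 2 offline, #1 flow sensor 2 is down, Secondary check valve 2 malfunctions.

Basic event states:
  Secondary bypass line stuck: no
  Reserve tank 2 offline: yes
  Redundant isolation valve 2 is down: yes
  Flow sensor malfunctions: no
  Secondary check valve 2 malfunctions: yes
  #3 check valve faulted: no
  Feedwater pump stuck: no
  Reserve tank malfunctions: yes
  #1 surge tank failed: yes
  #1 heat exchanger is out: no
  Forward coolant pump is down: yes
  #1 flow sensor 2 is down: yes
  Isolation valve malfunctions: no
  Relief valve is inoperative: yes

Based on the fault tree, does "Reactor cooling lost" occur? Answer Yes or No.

Emergency loop unavailable [AND]: Isolation valve malfunctions=not, Reserve tank malfunctions=occurs → not all inputs occur → does not occur.
Secondary loop down [AND]: Flow sensor malfunctions=not, #3 check valve faulted=not → not all inputs occur → does not occur.
Recirculation branch unavailable [OR]: Forward coolant pump is down=occurs, Secondary bypass line stuck=not, #1 heat exchanger is out=not → at least one input occurs → occurs.
Primary loop fails [OR]: Emergency loop unavailable=not, Secondary loop down=not, Recirculation branch unavailable=occurs → at least one input occurs → occurs.
Makeup line lost [OR]: Feedwater pump stuck=not, #1 surge tank failed=occurs → at least one input occurs → occurs.
Heat-sink path unavailable [OR]: Redundant isolation valve 2 is down=occurs, Reserve tank 2 offline=occurs → at least one input occurs → occurs.
Emergency loop 2 lost [AND]: Makeup line lost=occurs, Relief valve is inoperative=occurs, Heat-sink path unavailable=occurs → all inputs occur → occurs.
Reactor cooling lost [AND]: Primary loop fails=occurs, Emergency loop 2 lost=occurs, #1 flow sensor 2 is down=occurs, Secondary check valve 2 malfunctions=occurs → all inputs occur → occurs.

Yes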